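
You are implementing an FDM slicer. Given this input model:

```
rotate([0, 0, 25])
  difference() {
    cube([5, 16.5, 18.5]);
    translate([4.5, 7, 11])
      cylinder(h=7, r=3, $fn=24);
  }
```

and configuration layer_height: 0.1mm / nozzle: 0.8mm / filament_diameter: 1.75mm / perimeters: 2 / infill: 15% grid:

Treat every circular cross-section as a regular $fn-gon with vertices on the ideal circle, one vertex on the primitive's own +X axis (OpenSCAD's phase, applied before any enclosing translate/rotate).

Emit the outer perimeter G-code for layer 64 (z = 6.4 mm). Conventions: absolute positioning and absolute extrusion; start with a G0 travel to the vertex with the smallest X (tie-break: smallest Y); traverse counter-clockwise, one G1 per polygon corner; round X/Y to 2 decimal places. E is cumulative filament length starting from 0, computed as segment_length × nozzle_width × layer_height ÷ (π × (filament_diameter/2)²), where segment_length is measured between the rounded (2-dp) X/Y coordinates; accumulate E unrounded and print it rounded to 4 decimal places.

G0 X-6.97 Y14.95 Z6.40
G1 X0.00 Y0.00 E0.5486
G1 X4.53 Y2.11 E0.7148
G1 X-2.44 Y17.07 E1.2638
G1 X-6.97 Y14.95 E1.4301

At z = 6.4 mm: the cube (footprint 5×16.5) is included at this height; the cylinder at (4.5, 7) does not reach this height (z outside [11, 18]); Subtracting the remaining from the first: none of the subtracted shapes is present at this height, so the 5×16.5 cube is unchanged — 1 connected region; (whole slice rotated 25° about Z — lengths, areas and connectivity unchanged). The outline is a single polygon with 4 vertices. Extrusion per mm of travel: 0.8 × 0.1 / (π × 0.875²) = 0.033260. Accumulating E over each segment gives final E = 1.4301.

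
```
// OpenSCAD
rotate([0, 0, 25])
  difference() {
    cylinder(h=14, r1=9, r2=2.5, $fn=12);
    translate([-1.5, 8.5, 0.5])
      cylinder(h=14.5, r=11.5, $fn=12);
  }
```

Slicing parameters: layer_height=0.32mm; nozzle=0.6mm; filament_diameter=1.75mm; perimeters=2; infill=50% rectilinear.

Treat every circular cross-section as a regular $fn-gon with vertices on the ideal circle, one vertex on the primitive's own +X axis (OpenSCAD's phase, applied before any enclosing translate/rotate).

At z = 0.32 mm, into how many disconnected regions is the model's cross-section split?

1

At z = 0.32 mm: the cone contributes a regular 12-gon of circumradius 8.851 (interpolated between r1=9 and r2=2.5 at t=0.023); the cylinder at (-1.5, 8.5) is not intersected at this z (z outside [0.5, 15]); Subtracting the remaining from the first: none of the subtracted shapes is present at this height, so the cone is unchanged — 1 connected region; (whole slice rotated 25° about Z — lengths, areas and connectivity unchanged). The result has 1 disconnected region.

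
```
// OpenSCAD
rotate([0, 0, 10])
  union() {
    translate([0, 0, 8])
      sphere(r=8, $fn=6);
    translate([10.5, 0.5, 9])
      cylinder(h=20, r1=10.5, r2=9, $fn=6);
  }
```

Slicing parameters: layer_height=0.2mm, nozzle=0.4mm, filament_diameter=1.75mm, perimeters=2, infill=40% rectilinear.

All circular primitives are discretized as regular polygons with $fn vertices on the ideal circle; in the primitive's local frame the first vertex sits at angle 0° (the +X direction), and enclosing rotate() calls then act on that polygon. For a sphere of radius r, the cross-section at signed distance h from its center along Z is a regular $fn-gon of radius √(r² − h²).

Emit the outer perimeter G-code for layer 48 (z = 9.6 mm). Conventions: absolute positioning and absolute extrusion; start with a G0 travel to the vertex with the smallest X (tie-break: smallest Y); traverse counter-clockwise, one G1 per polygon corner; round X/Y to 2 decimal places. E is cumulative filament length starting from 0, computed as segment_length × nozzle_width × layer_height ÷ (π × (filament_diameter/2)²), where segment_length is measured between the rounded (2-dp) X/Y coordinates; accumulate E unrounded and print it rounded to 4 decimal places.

G0 X-7.72 Y-1.36 Z9.60
G1 X-2.68 Y-7.37 E0.2609
G1 X5.04 Y-6.00 E0.5217
G1 X5.15 Y-5.69 E0.5326
G1 X6.68 Y-7.51 E0.6117
G1 X16.97 Y-5.69 E0.9592
G1 X20.55 Y4.13 E1.3069
G1 X13.83 Y12.14 E1.6546
G1 X3.53 Y10.32 E2.0025
G1 X2.44 Y7.32 E2.1087
G1 X-5.04 Y6.00 E2.3613
G1 X-7.72 Y-1.36 E2.6218

At z = 9.6 mm: the sphere: section is a regular 6-gon, circumradius = √(r²−h²) = √(8²−1.6²) = 7.838; the cone at (10.5, 0.5) (r1=10.5→r2=9) has section circumradius 10.455 here — a regular 6-gon; Combining (union): the regions partially overlap (shared area 52.50 mm²), so overlapping operands fuse into one piece — 1 connected region; (whole slice rotated 10° about Z — lengths, areas and connectivity unchanged). The outline is a single polygon with 11 vertices. Extrusion per mm of travel: 0.4 × 0.2 / (π × 0.875²) = 0.033260. Accumulating E over each segment gives final E = 2.6218.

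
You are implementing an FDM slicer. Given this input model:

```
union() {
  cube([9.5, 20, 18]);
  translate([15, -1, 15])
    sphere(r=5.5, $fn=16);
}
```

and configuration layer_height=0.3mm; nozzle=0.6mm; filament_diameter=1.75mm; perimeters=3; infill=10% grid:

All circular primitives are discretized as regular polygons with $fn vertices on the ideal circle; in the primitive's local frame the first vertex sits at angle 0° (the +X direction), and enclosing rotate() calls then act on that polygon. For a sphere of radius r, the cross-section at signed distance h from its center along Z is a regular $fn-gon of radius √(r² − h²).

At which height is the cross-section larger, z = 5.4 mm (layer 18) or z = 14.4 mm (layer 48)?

layer 48 (z = 14.4 mm)

Layer 18 (z = 5.4): the cube (footprint 9.5×20) is included at this height (area 190.00 mm²); the sphere at (15, -1) is not intersected at this z (|z−center|=9.600 > r=5.5); Merging all regions: only the 9.5×20 cube is present, so the union is just that shape — area = 190.00 mm². So its area = 190.00 mm². Layer 48 (z = 14.4): the 9.5×20 cube contributes its full rectangle (area 190.00 mm²); the r=5.5 sphere at (15, -1) slices to a regular 16-gon of circumradius 5.467 (√(r²−h²) with h=0.6 from center) (area = (16/2)·5.467²·sin(360°/16) = 91.51 mm²); Taking the union: the 2 present regions are separate (no shared area or edge), so areas and boundary lengths simply add and each stays a separate island — area = 281.51 mm². So its area = 281.51 mm². Layer 48 is larger (281.51 vs 190.00 mm²).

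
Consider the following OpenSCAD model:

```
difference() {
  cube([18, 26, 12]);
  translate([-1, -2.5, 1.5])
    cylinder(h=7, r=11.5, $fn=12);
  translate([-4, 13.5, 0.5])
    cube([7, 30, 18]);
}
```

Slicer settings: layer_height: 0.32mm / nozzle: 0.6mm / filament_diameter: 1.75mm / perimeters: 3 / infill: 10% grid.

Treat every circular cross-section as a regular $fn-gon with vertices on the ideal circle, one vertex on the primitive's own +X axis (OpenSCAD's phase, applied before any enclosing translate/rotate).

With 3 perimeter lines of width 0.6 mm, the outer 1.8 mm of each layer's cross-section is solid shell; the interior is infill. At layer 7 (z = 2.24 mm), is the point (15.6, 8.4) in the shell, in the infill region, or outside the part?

At z = 2.24 mm: the cube is present — its section is the full 18×26 rectangle; the r=11.5 cylinder at (-1, -2.5) gives a regular 12-gon of circumradius 11.5 (constant along its height); the cube at (-4, 13.5) is present — its section is the full 7×30 rectangle; Subtracting the remaining from the first: starting from the 18×26 cube, the r=11.5 cylinder at (-1, -2.5) partially overlaps it — only the 62.41 mm² overlap (of its 396.75 mm²) is removed, clipping the outline; the 7×30 cube at (-4, 13.5) partially overlaps it — only the 37.50 mm² overlap (of its 210.00 mm²) is removed, clipping the outline — 1 connected region. Overall, the cross-section is a single solid region. The nearest boundary edge runs (18.00, 26.00)→(18.00, 0.00); distance from the point to it = 2.40 mm. The point is inside the cross-section and 2.40 mm from the nearest boundary — more than the 1.8 mm shell width (3 × 0.6), so it's in the infill interior.

infill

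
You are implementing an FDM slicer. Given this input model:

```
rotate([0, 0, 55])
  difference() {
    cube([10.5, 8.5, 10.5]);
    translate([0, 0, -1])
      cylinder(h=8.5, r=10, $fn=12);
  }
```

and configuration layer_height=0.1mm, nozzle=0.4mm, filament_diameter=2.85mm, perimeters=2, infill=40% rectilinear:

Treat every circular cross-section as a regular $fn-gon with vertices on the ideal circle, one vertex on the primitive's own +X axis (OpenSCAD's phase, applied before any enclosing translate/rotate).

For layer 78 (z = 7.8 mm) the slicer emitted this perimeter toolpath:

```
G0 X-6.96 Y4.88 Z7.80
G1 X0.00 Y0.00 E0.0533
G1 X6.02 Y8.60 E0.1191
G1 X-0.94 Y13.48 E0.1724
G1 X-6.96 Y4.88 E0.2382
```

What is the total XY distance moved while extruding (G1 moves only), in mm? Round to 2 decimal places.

38.00 mm

Sum the Euclidean lengths of each G1 segment: total = 38.00 mm.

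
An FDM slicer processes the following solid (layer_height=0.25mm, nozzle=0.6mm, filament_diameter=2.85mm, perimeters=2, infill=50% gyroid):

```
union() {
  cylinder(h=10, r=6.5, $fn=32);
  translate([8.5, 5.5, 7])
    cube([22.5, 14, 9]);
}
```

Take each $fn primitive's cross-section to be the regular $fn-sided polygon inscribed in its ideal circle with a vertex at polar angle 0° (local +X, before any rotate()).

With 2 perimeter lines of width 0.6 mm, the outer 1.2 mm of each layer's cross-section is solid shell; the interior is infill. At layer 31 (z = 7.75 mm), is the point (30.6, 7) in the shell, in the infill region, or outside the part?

shell

At z = 7.75 mm: the cylinder: section is a regular 32-gon, circumradius r=6.5; the cube at (8.5, 5.5) is present — its section is the full 22.5×14 rectangle; Merging all regions: the 2 present regions are separate (no shared area or edge), so areas and boundary lengths simply add and each stays a separate island — 2 connected regions. Overall, the cross-section has 2 separate islands. The nearest boundary edge runs (31.00, 19.50)→(31.00, 5.50); distance from the point to it = 0.40 mm. (Shell/infill is judged within the island containing the point — the largest one.) The point is inside the cross-section, 0.40 mm from the nearest boundary — within the 1.2 mm shell band (2 × 0.6).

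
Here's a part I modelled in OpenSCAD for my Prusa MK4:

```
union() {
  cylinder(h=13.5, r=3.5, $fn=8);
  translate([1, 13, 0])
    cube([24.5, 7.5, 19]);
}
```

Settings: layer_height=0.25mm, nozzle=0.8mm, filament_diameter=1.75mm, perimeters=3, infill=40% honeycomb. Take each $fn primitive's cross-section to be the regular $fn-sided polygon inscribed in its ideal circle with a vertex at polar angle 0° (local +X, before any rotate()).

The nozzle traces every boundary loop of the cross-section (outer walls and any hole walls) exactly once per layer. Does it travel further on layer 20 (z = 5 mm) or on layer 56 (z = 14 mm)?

Layer 20 (z = 5): the r=3.5 cylinder contributes a regular 8-gon of circumradius 3.5 (perimeter = 2·8·3.500·sin(180°/8) = 21.43 mm); the cube at (1, 13) is present — its section is the full 24.5×7.5 rectangle (perimeter 64.00 mm); Merging all regions: the 2 present regions are separate (no shared area or edge), so areas and boundary lengths simply add and each stays a separate island — boundary = 85.43 mm. So its perimeter = 85.43 mm. Layer 56 (z = 14): the cylinder is not intersected at this z (z outside [0, 13.5]); the 24.5×7.5 cube at (1, 13) contributes its full rectangle (perimeter 64.00 mm); Combining (union): only the 24.5×7.5 cube at (1, 13) is present, so the union is just that shape — boundary = 64.00 mm. So its perimeter = 64.00 mm. Layer 20 is larger (85.43 vs 64.00 mm).

layer 20 (z = 5 mm)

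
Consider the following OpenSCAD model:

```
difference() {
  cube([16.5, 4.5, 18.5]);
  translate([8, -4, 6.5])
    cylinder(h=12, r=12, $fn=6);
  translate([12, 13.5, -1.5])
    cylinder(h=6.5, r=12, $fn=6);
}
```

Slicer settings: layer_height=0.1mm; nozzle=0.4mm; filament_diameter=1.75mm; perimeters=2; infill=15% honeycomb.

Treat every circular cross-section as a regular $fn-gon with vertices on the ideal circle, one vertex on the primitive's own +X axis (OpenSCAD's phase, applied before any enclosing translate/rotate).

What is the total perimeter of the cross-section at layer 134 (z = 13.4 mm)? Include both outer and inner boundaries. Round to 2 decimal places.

10.95 mm

At z = 13.4 mm: the 16.5×4.5 cube contributes its full rectangle (perimeter 42.00 mm); the cylinder at (8, -4): section is a regular 6-gon, circumradius r=12 (perimeter = 2·6·12.000·sin(180°/6) = 72.00 mm); the cylinder at (12, 13.5) is not intersected at this z (z outside [-1.5, 5]); After the difference (first − rest): starting from the 16.5×4.5 cube, the r=12 cylinder at (8, -4) partially overlaps it — only the 71.82 mm² overlap (of its 374.12 mm²) is removed, clipping the outline — boundary = 10.95 mm. Overall, the cross-section has 2 separate islands. Total boundary length (outer) = 10.95 mm.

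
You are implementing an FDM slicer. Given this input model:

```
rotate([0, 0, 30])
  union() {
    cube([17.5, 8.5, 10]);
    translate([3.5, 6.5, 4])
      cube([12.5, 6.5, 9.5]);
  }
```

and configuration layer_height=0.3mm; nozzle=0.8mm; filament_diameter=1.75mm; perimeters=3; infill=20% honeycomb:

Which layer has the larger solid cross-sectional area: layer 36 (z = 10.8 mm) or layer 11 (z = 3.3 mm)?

layer 11 (z = 3.3 mm)

Layer 36 (z = 10.8): the cube is absent (z outside [0, 10]); the 12.5×6.5 cube at (3.5, 6.5) contributes its full rectangle (area 81.25 mm²); Combining (union): only the 12.5×6.5 cube at (3.5, 6.5) is present, so the union is just that shape — area = 81.25 mm²; (rotated 30° about Z; rotation is an isometry so areas/perimeters/island counts are preserved). So its area = 81.25 mm². Layer 11 (z = 3.3): the cube (footprint 17.5×8.5) is included at this height (area 148.75 mm²); the cube at (3.5, 6.5) is absent (z outside [4, 13.5]); Taking the union: only the 17.5×8.5 cube is present, so the union is just that shape — area = 148.75 mm²; (whole slice rotated 30° about Z — lengths, areas and connectivity unchanged). So its area = 148.75 mm². Layer 11 is larger (148.75 vs 81.25 mm²).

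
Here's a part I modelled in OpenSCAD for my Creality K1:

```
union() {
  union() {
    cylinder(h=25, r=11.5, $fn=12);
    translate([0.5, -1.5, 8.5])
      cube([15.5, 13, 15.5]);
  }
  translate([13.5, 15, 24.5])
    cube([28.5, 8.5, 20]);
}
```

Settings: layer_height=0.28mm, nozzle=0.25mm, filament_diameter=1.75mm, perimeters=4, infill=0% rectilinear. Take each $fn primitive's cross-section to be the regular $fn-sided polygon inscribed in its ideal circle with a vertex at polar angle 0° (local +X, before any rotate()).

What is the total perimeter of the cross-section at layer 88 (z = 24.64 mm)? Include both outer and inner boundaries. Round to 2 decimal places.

At z = 24.64 mm: the r=11.5 cylinder contributes a regular 12-gon of circumradius 11.5 (perimeter = 2·12·11.500·sin(180°/12) = 71.43 mm); the cube at (0.5, -1.5) does not reach this height (z outside [8.5, 24]); Taking the union: only the r=11.5 cylinder is present, so the union is just that shape — boundary = 71.43 mm; the cube at (13.5, 15) (footprint 28.5×8.5) is included at this height (perimeter 74.00 mm); Merging all regions: the 2 present regions are separate (no shared area or edge), so areas and boundary lengths simply add and each stays a separate island — boundary = 145.43 mm. Overall, the cross-section has 2 separate islands. Total boundary length (outer) = 145.43 mm.

145.43 mm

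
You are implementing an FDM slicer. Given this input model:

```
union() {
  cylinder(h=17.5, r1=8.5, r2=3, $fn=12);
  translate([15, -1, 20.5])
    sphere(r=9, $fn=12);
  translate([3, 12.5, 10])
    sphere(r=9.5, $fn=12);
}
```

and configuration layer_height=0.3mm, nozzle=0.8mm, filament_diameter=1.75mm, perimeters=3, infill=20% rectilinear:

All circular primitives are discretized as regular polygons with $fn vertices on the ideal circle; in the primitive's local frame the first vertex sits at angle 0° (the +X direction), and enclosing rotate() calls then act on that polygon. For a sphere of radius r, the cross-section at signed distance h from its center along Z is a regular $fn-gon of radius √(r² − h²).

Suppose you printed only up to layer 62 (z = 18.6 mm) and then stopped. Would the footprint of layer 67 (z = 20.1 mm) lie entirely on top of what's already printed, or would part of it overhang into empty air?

part overhangs

Compare the two slices. At z = 18.6: the cone is not intersected at this z (z outside [0, 17.5]); the r=9 sphere at (15, -1) contributes a regular 12-gon of circumradius √(9²−1.9²) = 8.797 (area = (12/2)·8.797²·sin(360°/12) = 232.17 mm²); the sphere at (3, 12.5): section is a regular 12-gon, circumradius = √(r²−h²) = √(9.5²−8.6²) = 4.036 (area = (12/2)·4.036²·sin(360°/12) = 48.87 mm²); Taking the union: the 2 present regions are separate (no shared area or edge), so areas and boundary lengths simply add and each stays a separate island — area = 281.04 mm². At z = 20.1: the cone is not intersected at this z (z outside [0, 17.5]); the r=9 sphere at (15, -1) slices to a regular 12-gon of circumradius 8.991 (√(r²−h²) with h=0.4 from center) (area = (12/2)·8.991²·sin(360°/12) = 242.52 mm²); the sphere at (3, 12.5) is not intersected at this z (|z−center|=10.100 > r=9.5); Combining (union): only the r=9 sphere at (15, -1) is present, so the union is just that shape — area = 242.52 mm². Checking containment: at z = 20.1 the cross-section extends beyond the z = 18.6 cross-section by about 10.35 mm².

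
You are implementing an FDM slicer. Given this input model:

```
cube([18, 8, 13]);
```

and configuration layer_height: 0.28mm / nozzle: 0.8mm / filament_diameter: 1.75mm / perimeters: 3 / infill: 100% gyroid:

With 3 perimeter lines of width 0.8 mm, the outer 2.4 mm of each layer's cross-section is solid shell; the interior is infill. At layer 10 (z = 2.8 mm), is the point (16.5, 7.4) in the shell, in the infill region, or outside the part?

At z = 2.8 mm: the cube is present — its section is the full 18×8 rectangle. Overall, the cross-section is a single solid region. The nearest boundary edge runs (18.00, 8.00)→(0.00, 8.00); distance from the point to it = 0.60 mm. The point is inside the cross-section, 0.60 mm from the nearest boundary — within the 2.4 mm shell band (3 × 0.8).

shell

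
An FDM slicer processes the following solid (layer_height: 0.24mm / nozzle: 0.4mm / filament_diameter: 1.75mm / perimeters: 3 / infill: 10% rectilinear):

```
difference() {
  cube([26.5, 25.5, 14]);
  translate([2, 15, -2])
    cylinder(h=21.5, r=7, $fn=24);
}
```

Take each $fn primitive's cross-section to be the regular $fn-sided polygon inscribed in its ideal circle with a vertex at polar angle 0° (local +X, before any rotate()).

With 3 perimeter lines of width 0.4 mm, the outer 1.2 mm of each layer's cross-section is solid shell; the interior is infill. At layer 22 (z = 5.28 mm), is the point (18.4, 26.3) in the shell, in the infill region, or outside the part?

outside

At z = 5.28 mm: the cube (footprint 26.5×25.5) is included at this height; the r=7 cylinder at (2, 15) contributes a regular 24-gon of circumradius 7; Subtracting the remaining from the first: starting from the 26.5×25.5 cube, the r=7 cylinder at (2, 15) partially overlaps it — only the 103.56 mm² overlap (of its 152.19 mm²) is removed, clipping the outline — 1 connected region. Overall, the cross-section is a single solid region. The nearest boundary edge runs (0.00, 25.50)→(26.50, 25.50); distance from the point to it = 0.80 mm. The point is not inside any of the regions above, so it lies outside the cross-section (0.80 mm from the nearest boundary).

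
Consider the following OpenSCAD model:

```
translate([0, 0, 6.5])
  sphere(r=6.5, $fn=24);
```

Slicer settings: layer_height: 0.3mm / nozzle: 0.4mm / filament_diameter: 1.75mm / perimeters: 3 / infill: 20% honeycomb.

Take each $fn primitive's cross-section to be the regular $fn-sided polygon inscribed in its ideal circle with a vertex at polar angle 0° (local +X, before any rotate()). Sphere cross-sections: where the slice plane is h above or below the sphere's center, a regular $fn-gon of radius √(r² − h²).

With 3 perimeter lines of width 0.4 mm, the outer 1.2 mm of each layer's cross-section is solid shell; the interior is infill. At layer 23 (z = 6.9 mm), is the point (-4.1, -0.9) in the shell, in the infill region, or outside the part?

At z = 6.9 mm: the r=6.5 sphere contributes a regular 24-gon of circumradius √(6.5²−0.4²) = 6.488. Overall, the cross-section is a single solid region. The nearest boundary edge runs (-6.49, 0.00)→(-6.27, -1.68); distance from the point to it = 2.25 mm. The point is inside the cross-section and 2.25 mm from the nearest boundary — more than the 1.2 mm shell width (3 × 0.4), so it's in the infill interior.

infill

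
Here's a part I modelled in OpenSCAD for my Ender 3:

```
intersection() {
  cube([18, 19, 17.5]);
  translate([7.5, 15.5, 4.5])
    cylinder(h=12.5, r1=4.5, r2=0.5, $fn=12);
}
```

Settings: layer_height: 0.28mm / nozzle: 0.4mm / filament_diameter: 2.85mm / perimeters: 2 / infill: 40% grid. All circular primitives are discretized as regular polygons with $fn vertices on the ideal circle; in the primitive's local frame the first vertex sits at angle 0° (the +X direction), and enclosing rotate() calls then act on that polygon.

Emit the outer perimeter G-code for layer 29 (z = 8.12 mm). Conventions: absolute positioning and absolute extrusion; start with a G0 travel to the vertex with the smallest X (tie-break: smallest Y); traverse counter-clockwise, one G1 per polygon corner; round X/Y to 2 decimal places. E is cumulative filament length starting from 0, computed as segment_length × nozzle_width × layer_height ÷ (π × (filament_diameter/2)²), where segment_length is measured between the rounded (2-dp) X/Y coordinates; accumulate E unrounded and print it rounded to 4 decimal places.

At z = 8.12 mm: the cube is present — its section is the full 18×19 rectangle; the cone at (7.5, 15.5) (r1=4.5→r2=0.5) has section circumradius 3.342 here — a regular 12-gon; Taking the intersection: the cone at (7.5, 15.5) lies inside the 18×19 cube, so the common part is the cone at (7.5, 15.5) itself — 1 connected region. The outline is a single polygon with 12 vertices. Extrusion per mm of travel: 0.4 × 0.28 / (π × 1.425²) = 0.017557. Accumulating E over each segment gives final E = 0.3641.

G0 X4.16 Y15.50 Z8.12
G1 X4.61 Y13.83 E0.0304
G1 X5.83 Y12.61 E0.0607
G1 X7.50 Y12.16 E0.0910
G1 X9.17 Y12.61 E0.1214
G1 X10.39 Y13.83 E0.1517
G1 X10.84 Y15.50 E0.1820
G1 X10.39 Y17.17 E0.2124
G1 X9.17 Y18.39 E0.2427
G1 X7.50 Y18.84 E0.2731
G1 X5.83 Y18.39 E0.3034
G1 X4.61 Y17.17 E0.3337
G1 X4.16 Y15.50 E0.3641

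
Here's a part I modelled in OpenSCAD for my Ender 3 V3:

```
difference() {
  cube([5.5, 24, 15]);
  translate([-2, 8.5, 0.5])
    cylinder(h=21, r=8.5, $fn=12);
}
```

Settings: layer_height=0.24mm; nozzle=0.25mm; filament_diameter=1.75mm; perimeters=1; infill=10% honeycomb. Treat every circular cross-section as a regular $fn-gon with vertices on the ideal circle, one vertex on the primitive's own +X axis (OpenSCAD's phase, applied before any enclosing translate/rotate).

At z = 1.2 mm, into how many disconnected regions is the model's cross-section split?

2

At z = 1.2 mm: the cube (footprint 5.5×24) is included at this height; the r=8.5 cylinder at (-2, 8.5) contributes a regular 12-gon of circumradius 8.5; After the difference (first − rest): starting from the 5.5×24 cube, the r=8.5 cylinder at (-2, 8.5) partially overlaps it — only the 71.71 mm² overlap (of its 216.75 mm²) is removed, clipping the outline — 2 connected regions. The result has 2 disconnected regions.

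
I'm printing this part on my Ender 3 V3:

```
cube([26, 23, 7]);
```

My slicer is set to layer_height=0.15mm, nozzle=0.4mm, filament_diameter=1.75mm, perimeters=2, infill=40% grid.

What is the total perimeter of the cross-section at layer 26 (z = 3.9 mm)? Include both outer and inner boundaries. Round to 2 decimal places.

98.00 mm

At z = 3.9 mm: the cube (footprint 26×23) is included at this height (perimeter 98.00 mm). Overall, the cross-section is a single solid region. Total boundary length (outer) = 98.00 mm.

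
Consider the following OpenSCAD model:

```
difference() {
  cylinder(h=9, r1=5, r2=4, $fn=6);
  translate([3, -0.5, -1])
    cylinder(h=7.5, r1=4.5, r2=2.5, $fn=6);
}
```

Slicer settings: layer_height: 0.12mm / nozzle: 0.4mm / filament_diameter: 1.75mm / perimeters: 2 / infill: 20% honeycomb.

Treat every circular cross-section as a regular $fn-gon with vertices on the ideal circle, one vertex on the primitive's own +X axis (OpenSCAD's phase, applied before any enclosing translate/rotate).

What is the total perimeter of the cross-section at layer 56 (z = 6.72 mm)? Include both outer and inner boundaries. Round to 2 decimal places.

25.52 mm

At z = 6.72 mm: the cone (r1=5→r2=4) has section circumradius 4.253 here — a regular 6-gon (perimeter = 2·6·4.253·sin(180°/6) = 25.52 mm); the cone at (3, -0.5) does not reach this height (z outside [-1, 6.5]); Taking the first minus the rest: none of the subtracted shapes is present at this height, so the cone is unchanged — boundary = 25.52 mm. Overall, the cross-section is a single solid region. Total boundary length (outer) = 25.52 mm.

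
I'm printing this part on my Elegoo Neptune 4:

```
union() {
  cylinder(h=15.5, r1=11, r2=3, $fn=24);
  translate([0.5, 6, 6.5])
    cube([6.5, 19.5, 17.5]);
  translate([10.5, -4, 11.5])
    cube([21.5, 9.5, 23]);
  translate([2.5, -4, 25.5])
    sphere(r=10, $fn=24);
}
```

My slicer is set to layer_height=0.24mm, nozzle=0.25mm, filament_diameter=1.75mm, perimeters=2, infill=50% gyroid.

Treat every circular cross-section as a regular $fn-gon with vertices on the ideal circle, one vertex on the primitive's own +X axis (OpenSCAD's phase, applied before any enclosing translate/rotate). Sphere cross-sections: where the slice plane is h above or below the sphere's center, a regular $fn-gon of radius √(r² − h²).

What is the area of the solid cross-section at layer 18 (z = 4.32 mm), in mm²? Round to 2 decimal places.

At z = 4.32 mm: the cone contributes a regular 24-gon of circumradius 8.770 (interpolated between r1=11 and r2=3 at t=0.279) (area = (24/2)·8.770²·sin(360°/24) = 238.90 mm²); the cube at (0.5, 6) does not reach this height (z outside [6.5, 24]); the cube at (10.5, -4) is not intersected at this z (z outside [11.5, 34.5]); the sphere at (2.5, -4) does not reach this height (|z−center|=21.180 > r=10); Combining (union): only the cone is present, so the union is just that shape — area = 238.90 mm². Overall, the cross-section is a single solid region. Net area = 238.90 mm².

238.90 mm²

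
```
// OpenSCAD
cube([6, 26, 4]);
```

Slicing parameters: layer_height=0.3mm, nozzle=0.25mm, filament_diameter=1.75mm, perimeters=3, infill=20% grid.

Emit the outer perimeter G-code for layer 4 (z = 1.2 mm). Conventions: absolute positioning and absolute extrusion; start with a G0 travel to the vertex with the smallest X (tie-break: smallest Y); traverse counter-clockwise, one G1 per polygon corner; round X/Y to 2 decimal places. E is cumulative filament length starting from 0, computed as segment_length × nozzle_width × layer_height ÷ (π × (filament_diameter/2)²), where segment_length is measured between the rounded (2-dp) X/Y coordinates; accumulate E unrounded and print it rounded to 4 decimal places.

At z = 1.2 mm: the cube (footprint 6×26) is included at this height. The outline is a single polygon with 4 vertices. Extrusion per mm of travel: 0.25 × 0.3 / (π × 0.875²) = 0.031181. Accumulating E over each segment gives final E = 1.9956.

G0 X0.00 Y0.00 Z1.20
G1 X6.00 Y0.00 E0.1871
G1 X6.00 Y26.00 E0.9978
G1 X0.00 Y26.00 E1.1849
G1 X0.00 Y0.00 E1.9956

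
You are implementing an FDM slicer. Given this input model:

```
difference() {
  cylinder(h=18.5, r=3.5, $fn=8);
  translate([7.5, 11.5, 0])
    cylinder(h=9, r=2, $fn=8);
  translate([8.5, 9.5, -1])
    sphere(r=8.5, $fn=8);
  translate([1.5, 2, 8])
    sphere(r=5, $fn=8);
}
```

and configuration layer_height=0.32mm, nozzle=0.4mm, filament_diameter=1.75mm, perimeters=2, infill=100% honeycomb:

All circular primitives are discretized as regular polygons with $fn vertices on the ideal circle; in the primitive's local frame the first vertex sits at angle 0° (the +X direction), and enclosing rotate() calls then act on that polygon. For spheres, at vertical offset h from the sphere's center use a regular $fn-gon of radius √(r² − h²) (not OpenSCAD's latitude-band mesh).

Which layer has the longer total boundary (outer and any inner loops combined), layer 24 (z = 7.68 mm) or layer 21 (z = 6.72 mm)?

Layer 24 (z = 7.68): the r=3.5 cylinder contributes a regular 8-gon of circumradius 3.5 (perimeter = 2·8·3.500·sin(180°/8) = 21.43 mm); the r=2 cylinder at (7.5, 11.5) contributes a regular 8-gon of circumradius 2 (perimeter = 2·8·2.000·sin(180°/8) = 12.25 mm); the sphere at (8.5, 9.5) does not reach this height (|z−center|=8.680 > r=8.5); the sphere at (1.5, 2): section is a regular 8-gon, circumradius = √(r²−h²) = √(5²−0.32²) = 4.990 (perimeter = 2·8·4.990·sin(180°/8) = 30.55 mm); Subtracting the remaining from the first: starting from the r=3.5 cylinder, the r=2 cylinder at (7.5, 11.5) misses the remaining region (no effect); the r=5 sphere at (1.5, 2) partially overlaps it — only the 29.22 mm² overlap (of its 70.42 mm²) is removed, clipping the outline — boundary = 14.36 mm. So its perimeter = 14.36 mm. Layer 21 (z = 6.72): the cylinder: section is a regular 8-gon, circumradius r=3.5 (perimeter = 2·8·3.500·sin(180°/8) = 21.43 mm); the r=2 cylinder at (7.5, 11.5) gives a regular 8-gon of circumradius 2 (constant along its height) (perimeter = 2·8·2.000·sin(180°/8) = 12.25 mm); the r=8.5 sphere at (8.5, 9.5) slices to a regular 8-gon of circumradius 3.557 (√(r²−h²) with h=7.72 from center) (perimeter = 2·8·3.557·sin(180°/8) = 21.78 mm); the r=5 sphere at (1.5, 2) contributes a regular 8-gon of circumradius √(5²−1.28²) = 4.833 (perimeter = 2·8·4.833·sin(180°/8) = 29.59 mm); After the difference (first − rest): starting from the r=3.5 cylinder, the r=2 cylinder at (7.5, 11.5) misses the remaining region (no effect); the r=8.5 sphere at (8.5, 9.5) misses the remaining region (no effect); the r=5 sphere at (1.5, 2) partially overlaps it — only the 28.24 mm² overlap (of its 66.08 mm²) is removed, clipping the outline — boundary = 17.01 mm. So its perimeter = 17.01 mm. Layer 21 is larger (17.01 vs 14.36 mm).

layer 21 (z = 6.72 mm)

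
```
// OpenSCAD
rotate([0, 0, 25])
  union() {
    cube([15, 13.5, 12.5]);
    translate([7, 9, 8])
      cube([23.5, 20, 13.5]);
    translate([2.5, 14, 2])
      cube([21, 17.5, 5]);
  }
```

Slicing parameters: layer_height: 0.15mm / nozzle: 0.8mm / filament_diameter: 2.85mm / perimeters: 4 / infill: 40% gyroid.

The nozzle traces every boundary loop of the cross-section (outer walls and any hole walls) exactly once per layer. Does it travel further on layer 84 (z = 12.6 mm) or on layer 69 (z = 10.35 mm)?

layer 69 (z = 10.35 mm)

Layer 84 (z = 12.6): the cube is not intersected at this z (z outside [0, 12.5]); the cube at (7, 9) (footprint 23.5×20) is included at this height (perimeter 87.00 mm); the cube at (2.5, 14) does not reach this height (z outside [2, 7]); Combining (union): only the 23.5×20 cube at (7, 9) is present, so the union is just that shape — boundary = 87.00 mm; (whole slice rotated 25° about Z — lengths, areas and connectivity unchanged). So its perimeter = 87.00 mm. Layer 69 (z = 10.35): the cube (footprint 15×13.5) is included at this height (perimeter 57.00 mm); the cube at (7, 9) (footprint 23.5×20) is included at this height (perimeter 87.00 mm); the cube at (2.5, 14) does not reach this height (z outside [2, 7]); Combining (union): the regions partially overlap (shared area 36.00 mm²), so the edge portions inside another operand are dropped and the merged outline is re-measured after clipping — boundary = 119.00 mm; (rotated 25° about Z; rotation is an isometry so areas/perimeters/island counts are preserved). So its perimeter = 119.00 mm. Layer 69 is larger (119.00 vs 87.00 mm).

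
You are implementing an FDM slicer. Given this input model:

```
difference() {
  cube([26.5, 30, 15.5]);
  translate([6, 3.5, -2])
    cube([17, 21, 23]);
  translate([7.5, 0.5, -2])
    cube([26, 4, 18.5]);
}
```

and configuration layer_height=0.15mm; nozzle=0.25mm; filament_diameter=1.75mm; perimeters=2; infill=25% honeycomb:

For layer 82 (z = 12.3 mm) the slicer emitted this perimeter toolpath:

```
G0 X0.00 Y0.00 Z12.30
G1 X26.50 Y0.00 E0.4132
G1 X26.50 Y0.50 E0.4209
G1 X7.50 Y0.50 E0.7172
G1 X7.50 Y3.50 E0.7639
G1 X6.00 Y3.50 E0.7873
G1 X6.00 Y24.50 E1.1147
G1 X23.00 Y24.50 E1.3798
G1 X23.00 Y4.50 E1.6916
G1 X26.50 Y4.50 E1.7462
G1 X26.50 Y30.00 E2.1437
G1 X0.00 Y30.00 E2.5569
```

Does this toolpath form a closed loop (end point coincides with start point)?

no

Start point (G0): (0.00, 0.00). End point (last G1): the path does not return to the start — open.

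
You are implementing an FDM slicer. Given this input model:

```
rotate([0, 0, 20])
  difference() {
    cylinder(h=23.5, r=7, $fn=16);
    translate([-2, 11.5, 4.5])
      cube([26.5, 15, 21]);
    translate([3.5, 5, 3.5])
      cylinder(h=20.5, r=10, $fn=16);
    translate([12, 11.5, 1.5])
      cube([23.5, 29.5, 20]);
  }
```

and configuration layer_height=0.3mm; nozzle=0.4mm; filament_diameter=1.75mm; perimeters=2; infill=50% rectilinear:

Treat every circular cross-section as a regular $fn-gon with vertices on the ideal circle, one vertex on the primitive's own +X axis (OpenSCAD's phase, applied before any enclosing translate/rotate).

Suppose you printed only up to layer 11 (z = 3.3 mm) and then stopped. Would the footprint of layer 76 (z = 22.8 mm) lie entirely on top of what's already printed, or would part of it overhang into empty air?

entirely on top

Compare the two slices. At z = 3.3: the r=7 cylinder contributes a regular 16-gon of circumradius 7 (area = (16/2)·7.000²·sin(360°/16) = 150.01 mm²); the cube at (-2, 11.5) is not intersected at this z (z outside [4.5, 25.5]); the cylinder at (3.5, 5) is not intersected at this z (z outside [3.5, 24]); the 23.5×29.5 cube at (12, 11.5) contributes its full rectangle (area 693.25 mm²); Taking the first minus the rest: starting from the r=7 cylinder (150.01 mm²), the 23.5×29.5 cube at (12, 11.5) misses the remaining region (no effect) — area = 150.01 mm²; (whole slice rotated 20° about Z — lengths, areas and connectivity unchanged). At z = 22.8: the r=7 cylinder contributes a regular 16-gon of circumradius 7 (area = (16/2)·7.000²·sin(360°/16) = 150.01 mm²); the cube at (-2, 11.5) is present — its section is the full 26.5×15 rectangle (area 397.50 mm²); the r=10 cylinder at (3.5, 5) gives a regular 16-gon of circumradius 10 (constant along its height) (area = (16/2)·10.000²·sin(360°/16) = 306.15 mm²); the cube at (12, 11.5) is absent (z outside [1.5, 21.5]); Taking the first minus the rest: starting from the r=7 cylinder (150.01 mm²), the 26.5×15 cube at (-2, 11.5) misses the remaining region (no effect); the r=10 cylinder at (3.5, 5) partially overlaps it — only the 114.87 mm² overlap (of its 306.15 mm²) is removed, clipping the outline — area = 35.15 mm²; (rotated 20° about Z; rotation is an isometry so areas/perimeters/island counts are preserved). Checking containment: the cross-section at z = 22.8 is a subset of the cross-section at z = 3.3.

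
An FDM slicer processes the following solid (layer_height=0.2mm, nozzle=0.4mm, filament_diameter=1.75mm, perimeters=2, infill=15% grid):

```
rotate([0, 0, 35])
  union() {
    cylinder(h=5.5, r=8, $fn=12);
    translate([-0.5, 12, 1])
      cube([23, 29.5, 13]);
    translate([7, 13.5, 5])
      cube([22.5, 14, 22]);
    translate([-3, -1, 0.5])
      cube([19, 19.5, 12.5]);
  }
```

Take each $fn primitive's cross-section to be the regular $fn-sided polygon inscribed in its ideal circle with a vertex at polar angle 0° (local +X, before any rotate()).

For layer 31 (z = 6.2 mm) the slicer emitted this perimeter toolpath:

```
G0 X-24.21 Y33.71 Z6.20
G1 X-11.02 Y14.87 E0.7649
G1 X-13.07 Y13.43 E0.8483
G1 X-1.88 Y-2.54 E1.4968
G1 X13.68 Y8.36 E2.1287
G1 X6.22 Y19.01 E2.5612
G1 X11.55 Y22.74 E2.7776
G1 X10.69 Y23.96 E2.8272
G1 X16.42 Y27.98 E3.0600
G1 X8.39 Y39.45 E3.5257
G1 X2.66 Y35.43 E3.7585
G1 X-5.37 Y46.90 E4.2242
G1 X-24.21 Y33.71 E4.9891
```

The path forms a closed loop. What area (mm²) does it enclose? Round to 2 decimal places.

1039.68 mm²

Apply the shoelace formula to the sequence of (X, Y) vertices; enclosed area = 1039.68 mm².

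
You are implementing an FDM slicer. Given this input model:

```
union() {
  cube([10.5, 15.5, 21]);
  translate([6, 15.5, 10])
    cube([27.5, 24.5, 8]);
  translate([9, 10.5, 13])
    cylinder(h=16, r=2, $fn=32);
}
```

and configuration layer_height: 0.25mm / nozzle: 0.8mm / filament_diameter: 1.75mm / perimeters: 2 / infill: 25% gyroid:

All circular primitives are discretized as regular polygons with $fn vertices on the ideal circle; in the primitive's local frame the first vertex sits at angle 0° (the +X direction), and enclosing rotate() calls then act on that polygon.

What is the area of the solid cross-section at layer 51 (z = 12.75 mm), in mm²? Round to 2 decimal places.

836.50 mm²

At z = 12.75 mm: the 10.5×15.5 cube contributes its full rectangle (area 162.75 mm²); the cube at (6, 15.5) is present — its section is the full 27.5×24.5 rectangle (area 673.75 mm²); the cylinder at (9, 10.5) is not intersected at this z (z outside [13, 29]); Combining (union): the 2 present regions share edge segments without overlapping in area, so areas simply add but the touching pieces fuse into one outline (the shared edge portions become interior and drop out of the boundary) — area = 836.50 mm². Overall, the cross-section is a single solid region. Net area = 836.50 mm².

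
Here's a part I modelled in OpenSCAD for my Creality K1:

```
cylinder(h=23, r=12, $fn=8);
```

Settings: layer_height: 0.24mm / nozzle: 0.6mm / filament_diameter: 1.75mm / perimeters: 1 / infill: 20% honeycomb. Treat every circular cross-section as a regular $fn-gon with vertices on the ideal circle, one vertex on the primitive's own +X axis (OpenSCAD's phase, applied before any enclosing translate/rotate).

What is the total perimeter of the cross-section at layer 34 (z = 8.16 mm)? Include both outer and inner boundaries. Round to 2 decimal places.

73.48 mm

At z = 8.16 mm: the r=12 cylinder contributes a regular 8-gon of circumradius 12 (perimeter = 2·8·12.000·sin(180°/8) = 73.48 mm). Overall, the cross-section is a single solid region. Total boundary length (outer) = 73.48 mm.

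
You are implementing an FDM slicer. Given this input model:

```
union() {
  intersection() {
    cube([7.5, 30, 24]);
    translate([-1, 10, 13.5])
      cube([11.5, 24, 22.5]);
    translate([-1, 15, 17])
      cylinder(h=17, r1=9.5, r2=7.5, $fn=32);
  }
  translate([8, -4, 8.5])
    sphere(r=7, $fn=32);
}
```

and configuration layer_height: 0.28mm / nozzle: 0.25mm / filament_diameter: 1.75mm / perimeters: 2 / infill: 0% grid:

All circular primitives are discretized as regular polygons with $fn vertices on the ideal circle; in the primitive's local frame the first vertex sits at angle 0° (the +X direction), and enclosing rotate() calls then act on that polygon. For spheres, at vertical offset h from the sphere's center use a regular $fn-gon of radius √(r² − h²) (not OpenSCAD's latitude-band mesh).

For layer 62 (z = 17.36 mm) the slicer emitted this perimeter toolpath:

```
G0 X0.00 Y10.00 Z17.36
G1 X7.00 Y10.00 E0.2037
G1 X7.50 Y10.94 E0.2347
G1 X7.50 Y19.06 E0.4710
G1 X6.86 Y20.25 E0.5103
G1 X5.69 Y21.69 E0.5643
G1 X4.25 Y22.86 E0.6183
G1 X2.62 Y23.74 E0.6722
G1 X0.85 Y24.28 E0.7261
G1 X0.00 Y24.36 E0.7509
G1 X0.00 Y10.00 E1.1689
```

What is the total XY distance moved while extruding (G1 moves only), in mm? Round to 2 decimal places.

40.16 mm

Sum the Euclidean lengths of each G1 segment: total = 40.16 mm.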